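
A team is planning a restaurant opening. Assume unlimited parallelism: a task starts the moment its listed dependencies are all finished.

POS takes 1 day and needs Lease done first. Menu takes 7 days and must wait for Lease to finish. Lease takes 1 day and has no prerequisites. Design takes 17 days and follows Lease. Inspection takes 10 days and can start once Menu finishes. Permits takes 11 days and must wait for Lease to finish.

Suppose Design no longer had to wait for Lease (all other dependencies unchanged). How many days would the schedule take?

With the dependency in place, Lease→Design = 1+17 = 18 sets the finish at 18 days.
Without Lease→Design, Design's earliest start moves from 1 to 0.
After: Lease→Menu→Inspection = 1+7+10 = 18 → 18 days.

18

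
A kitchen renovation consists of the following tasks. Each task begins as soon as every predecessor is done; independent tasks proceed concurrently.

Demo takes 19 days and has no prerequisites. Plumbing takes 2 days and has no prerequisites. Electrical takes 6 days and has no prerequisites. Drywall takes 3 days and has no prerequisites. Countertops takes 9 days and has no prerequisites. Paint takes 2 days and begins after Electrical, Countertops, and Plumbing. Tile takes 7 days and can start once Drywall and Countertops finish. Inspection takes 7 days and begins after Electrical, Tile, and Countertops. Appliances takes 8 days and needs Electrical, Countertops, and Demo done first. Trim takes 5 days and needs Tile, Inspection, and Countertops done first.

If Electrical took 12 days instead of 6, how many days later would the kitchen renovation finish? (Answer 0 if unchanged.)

0

Actual critical path: Countertops→Tile→Inspection→Trim = 9+7+7+5 = 28 ⇒ 28 days.
The longest path through Electrical is only 18 days, so Electrical has float 10.
That remains the longest chain; total 28 days.
Change in finish: 28 − 28 = +0 days.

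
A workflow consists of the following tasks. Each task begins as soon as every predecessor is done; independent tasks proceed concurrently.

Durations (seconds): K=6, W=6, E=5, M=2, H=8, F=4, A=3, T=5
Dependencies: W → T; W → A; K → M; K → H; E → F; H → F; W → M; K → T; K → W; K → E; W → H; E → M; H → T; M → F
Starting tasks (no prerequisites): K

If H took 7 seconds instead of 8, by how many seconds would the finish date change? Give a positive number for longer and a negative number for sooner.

-1

Critical path before the change: K→W→H→T = 6+6+8+5 = 25 giving 25 seconds.
Since H is critical, the -1 change carries straight to that chain (now 24 seconds).
The critical path is still K→W→H→T; finish is now 24 seconds.
Change in finish: 24 − 25 = -1 seconds.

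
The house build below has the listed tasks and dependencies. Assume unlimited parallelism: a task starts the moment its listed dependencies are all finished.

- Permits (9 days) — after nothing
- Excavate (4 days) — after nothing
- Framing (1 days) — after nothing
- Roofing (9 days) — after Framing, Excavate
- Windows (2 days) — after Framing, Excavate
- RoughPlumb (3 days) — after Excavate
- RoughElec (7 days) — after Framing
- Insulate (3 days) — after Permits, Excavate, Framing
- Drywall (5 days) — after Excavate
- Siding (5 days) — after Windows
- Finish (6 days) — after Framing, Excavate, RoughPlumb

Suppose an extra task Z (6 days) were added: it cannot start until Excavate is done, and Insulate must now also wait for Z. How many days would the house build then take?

Originally the house build takes 13 days.
With Z inserted, Insulate now waits for max(Permits, Excavate, Framing, Z).
New critical path: Excavate→Z→Insulate = 4+6+3 = 13 ⇒ 13 days.

13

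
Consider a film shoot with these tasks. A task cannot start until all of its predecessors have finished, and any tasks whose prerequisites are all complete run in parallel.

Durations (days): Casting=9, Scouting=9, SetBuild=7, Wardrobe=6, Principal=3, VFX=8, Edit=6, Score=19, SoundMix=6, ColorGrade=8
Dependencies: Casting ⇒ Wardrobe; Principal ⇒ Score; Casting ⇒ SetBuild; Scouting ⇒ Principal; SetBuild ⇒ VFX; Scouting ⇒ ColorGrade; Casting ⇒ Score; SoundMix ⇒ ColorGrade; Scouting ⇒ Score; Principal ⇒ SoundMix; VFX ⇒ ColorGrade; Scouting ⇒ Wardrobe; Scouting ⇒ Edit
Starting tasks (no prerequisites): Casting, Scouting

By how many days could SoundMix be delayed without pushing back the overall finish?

6

The longest chain is Casting→SetBuild→VFX→ColorGrade = 9+7+8+8 = 32; overall finish 32 days.
SoundMix finishes as early as 18 and must finish by 24.
So SoundMix can slip 24 − 18 = 6 days.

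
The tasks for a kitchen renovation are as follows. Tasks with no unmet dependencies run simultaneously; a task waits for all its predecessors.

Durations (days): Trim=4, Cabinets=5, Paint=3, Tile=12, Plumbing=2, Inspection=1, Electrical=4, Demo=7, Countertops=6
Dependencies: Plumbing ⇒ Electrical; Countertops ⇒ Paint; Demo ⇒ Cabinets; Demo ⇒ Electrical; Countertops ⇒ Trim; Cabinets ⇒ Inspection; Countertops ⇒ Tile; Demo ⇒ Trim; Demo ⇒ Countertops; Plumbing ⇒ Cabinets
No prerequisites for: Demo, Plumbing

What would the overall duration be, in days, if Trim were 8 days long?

Critical path before the change: Demo→Countertops→Tile = 7+6+12 = 25 giving 25 days.
Trim is off the critical path — its longest chain is 17 days, giving 8 of slack.
No other chain overtakes it, so the finish is 25 days.

25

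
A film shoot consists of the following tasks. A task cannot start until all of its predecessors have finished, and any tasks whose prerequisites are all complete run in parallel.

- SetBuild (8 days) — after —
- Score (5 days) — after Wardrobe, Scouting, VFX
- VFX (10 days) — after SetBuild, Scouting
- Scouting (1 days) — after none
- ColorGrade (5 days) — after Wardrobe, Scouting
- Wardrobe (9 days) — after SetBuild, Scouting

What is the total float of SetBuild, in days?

The longest chain is SetBuild→VFX→Score = 8+10+5 = 23; overall finish 23 days.
The longest chain containing SetBuild totals 23 days.
Float = 23 − 23 = 0.

0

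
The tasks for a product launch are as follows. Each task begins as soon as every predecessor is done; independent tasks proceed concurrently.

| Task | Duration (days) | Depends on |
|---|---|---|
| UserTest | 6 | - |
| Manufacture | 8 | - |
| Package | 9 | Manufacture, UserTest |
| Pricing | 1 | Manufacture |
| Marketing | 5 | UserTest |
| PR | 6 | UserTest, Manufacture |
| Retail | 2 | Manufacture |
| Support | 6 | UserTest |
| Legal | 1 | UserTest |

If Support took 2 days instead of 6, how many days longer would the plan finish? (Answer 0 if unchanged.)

The binding path is Manufacture→Package = 8+9 = 17; finish at 17 days.
Support is off the critical path — its longest chain is 12 days, giving 5 of slack.
The critical path is still Manufacture→Package; finish is now 17 days.
Change in finish: 17 − 17 = +0 days.

0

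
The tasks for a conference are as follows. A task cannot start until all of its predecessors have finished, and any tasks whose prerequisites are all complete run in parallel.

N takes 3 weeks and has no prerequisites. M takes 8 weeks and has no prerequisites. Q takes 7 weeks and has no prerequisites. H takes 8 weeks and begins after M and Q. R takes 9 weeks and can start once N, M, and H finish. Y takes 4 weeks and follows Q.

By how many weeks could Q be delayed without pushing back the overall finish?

1

M→H→R = 8+8+9 = 25 sets the makespan at 25 weeks.
The longest chain containing Q totals 24 weeks.
Slack of Q = 1 − 0 = 1 week.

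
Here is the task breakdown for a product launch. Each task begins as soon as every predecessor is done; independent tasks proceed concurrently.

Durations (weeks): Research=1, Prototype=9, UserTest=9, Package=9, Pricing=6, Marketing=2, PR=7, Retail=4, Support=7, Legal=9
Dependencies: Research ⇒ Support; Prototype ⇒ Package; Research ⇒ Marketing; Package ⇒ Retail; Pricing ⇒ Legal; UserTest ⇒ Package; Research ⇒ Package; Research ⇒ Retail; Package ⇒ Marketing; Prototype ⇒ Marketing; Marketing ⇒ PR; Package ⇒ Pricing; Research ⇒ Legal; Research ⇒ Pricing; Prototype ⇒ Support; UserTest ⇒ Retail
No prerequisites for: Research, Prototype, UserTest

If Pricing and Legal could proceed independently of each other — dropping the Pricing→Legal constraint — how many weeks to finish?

27

Before: longest chain Prototype→Package→Pricing→Legal = 9+9+6+9 = 33, finish 33.
Without Pricing→Legal, Legal's earliest start moves from 24 to 1.
After: Prototype→Package→Marketing→PR = 9+9+2+7 = 27 → 27 weeks.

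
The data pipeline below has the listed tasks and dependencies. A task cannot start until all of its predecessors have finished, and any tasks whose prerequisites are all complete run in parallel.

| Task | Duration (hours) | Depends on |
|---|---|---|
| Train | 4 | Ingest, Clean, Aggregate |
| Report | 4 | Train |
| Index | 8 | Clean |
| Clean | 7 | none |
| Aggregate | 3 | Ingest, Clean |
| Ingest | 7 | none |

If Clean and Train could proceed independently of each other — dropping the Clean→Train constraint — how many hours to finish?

With the dependency in place, Ingest→Aggregate→Train→Report = 7+3+4+4 = 18 sets the finish at 18 hours.
Dropping Clean→Train doesn't change Train's earliest start (10); another predecessor still binds.
After: Ingest→Aggregate→Train→Report = 7+3+4+4 = 18 → 18 hours.

18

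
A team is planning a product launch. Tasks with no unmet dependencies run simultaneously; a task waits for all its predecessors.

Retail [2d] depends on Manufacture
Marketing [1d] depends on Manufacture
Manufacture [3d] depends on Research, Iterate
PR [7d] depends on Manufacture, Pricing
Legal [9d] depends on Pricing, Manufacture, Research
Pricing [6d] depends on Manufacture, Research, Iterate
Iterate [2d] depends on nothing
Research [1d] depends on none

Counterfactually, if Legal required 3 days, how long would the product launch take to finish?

18

Baseline: Iterate→Manufacture→Pricing→Legal = 2+3+6+9 = 20 → 20 days.
Legal lies on that path, so at 3 days the path becomes 14 days.
New critical path: Iterate→Manufacture→Pricing→PR = 2+3+6+7 = 18 ⇒ 18 days.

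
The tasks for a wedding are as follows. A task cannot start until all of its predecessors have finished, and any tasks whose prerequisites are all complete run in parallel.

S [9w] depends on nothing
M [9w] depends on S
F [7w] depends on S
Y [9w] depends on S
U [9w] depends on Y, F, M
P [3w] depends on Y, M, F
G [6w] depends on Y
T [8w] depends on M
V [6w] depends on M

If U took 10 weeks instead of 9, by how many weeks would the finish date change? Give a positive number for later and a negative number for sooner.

Critical path before the change: S→M→U = 9+9+9 = 27 giving 27 weeks.
U lies on that path, so at 10 weeks the path becomes 28 weeks.
That remains the longest chain; total 28 weeks.
Change in finish: 28 − 27 = +1 weeks.

1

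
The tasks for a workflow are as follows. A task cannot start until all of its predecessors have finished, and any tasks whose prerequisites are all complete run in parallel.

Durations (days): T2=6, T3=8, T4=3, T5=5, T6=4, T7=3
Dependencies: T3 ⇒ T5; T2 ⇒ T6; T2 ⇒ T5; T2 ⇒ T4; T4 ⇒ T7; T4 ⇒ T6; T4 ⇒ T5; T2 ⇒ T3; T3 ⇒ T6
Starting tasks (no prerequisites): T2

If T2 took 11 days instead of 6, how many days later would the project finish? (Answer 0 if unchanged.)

Actual critical path: T2→T3→T5 = 6+8+5 = 19 ⇒ 19 days.
Since T2 is critical, the +5 change carries straight to that chain (now 24 days).
No other chain overtakes it, so the finish is 24 days.
Change in finish: 24 − 19 = +5 days.

5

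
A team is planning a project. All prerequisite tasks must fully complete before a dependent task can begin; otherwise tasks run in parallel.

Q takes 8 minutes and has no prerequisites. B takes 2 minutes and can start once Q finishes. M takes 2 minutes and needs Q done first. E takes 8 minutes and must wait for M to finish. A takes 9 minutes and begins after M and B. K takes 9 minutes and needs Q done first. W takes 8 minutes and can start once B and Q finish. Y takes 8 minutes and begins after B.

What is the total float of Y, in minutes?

1

Q→B→A = 8+2+9 = 19 sets the makespan at 19 minutes.
The longest chain containing Y totals 18 minutes.
Float = 19 − 18 = 1.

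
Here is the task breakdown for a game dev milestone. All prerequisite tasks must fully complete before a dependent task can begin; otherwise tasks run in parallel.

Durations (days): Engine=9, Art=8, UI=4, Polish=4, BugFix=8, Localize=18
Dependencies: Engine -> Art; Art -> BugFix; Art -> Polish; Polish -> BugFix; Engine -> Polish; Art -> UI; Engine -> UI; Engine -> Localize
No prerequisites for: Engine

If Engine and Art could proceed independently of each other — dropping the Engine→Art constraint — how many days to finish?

With the dependency in place, Engine→Art→Polish→BugFix = 9+8+4+8 = 29 sets the finish at 29 days.
Without Engine→Art, Art's earliest start moves from 9 to 0.
The longest chain is now Engine→Localize = 9+18 = 27, so the project takes 27 days.

27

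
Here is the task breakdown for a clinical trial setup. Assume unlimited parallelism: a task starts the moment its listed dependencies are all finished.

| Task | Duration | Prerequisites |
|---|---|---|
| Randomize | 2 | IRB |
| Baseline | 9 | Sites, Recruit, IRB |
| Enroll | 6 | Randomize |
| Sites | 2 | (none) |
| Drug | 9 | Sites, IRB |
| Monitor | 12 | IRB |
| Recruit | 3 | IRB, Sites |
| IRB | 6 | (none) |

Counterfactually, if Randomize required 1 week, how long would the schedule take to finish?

18

The binding path is IRB→Recruit→Baseline = 6+3+9 = 18; finish at 18 weeks.
The longest path through Randomize is only 14 weeks, so Randomize has float 4.
No other chain overtakes it, so the finish is 18 weeks.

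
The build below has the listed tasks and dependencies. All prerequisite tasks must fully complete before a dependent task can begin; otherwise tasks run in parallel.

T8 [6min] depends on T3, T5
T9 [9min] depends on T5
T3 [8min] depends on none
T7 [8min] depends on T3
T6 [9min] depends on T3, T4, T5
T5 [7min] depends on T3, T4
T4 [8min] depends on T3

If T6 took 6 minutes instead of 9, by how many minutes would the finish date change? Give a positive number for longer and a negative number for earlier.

0

Baseline: T3→T4→T5→T6 = 8+8+7+9 = 32 → 32 minutes.
T6 is on the critical path; changing it to 6 makes that path 29 minutes.
New critical path: T3→T4→T5→T9 = 8+8+7+9 = 32 ⇒ 32 minutes.
Change in finish: 32 − 32 = +0 minutes.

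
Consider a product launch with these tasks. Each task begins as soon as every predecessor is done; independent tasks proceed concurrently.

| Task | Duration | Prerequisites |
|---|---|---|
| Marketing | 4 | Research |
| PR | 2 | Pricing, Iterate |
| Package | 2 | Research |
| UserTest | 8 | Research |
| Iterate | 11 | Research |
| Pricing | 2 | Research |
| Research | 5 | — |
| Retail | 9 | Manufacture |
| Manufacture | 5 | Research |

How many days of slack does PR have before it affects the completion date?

The longest chain is Research→Manufacture→Retail = 5+5+9 = 19; overall finish 19 days.
PR finishes as early as 18 and must finish by 19.
So PR can slip 19 − 18 = 1 day.

1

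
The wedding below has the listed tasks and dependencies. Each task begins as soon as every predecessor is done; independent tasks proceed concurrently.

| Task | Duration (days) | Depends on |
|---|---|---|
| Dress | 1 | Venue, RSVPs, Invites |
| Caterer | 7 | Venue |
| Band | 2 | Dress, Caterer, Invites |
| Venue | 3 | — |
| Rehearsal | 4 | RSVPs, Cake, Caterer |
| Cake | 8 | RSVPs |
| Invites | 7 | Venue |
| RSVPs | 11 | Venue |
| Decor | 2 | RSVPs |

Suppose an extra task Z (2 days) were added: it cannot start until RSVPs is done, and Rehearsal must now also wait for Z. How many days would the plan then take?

Originally the plan takes 26 days.
With Z inserted, Rehearsal now waits for max(RSVPs, Cake, Caterer, Z).
New critical path: Venue→RSVPs→Cake→Rehearsal = 3+11+8+4 = 26 ⇒ 26 days.

26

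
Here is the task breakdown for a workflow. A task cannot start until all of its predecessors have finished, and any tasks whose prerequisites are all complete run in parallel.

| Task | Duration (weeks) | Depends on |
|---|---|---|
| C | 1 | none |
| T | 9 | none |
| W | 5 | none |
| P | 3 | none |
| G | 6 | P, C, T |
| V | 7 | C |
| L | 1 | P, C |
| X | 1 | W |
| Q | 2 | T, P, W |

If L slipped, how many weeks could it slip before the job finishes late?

The longest chain is T→G = 9+6 = 15; overall finish 15 weeks.
L finishes as early as 4 and must finish by 15.
Float = 15 − 4 = 11.

11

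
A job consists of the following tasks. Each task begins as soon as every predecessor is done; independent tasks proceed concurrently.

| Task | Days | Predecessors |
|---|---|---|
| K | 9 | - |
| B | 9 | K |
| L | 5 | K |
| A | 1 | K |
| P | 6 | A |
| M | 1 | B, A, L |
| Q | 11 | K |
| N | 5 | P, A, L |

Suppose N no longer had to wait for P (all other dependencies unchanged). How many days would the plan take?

Before: longest chain K→A→P→N = 9+1+6+5 = 21, finish 21.
Without P→N, N's earliest start moves from 16 to 14.
The longest chain is now K→Q = 9+11 = 20, so the plan takes 20 days.

20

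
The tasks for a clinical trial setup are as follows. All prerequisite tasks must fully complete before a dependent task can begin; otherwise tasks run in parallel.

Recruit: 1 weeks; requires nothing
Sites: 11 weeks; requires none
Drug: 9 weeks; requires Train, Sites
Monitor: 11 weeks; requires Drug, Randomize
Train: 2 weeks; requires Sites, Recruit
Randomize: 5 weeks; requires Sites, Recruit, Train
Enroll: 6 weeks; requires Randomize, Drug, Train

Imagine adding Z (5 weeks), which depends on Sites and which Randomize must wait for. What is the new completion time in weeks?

33

Originally the plan takes 33 weeks.
With Z inserted, Randomize now waits for max(Sites, Recruit, Train, Z).
New critical path: Sites→Train→Drug→Monitor = 11+2+9+11 = 33 ⇒ 33 weeks.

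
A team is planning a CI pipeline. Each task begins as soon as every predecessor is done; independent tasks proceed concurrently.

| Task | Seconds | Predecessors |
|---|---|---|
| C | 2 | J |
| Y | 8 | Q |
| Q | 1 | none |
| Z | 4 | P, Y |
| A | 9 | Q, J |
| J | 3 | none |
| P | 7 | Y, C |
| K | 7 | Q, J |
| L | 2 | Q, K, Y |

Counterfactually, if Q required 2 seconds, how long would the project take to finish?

Critical path before the change: Q→Y→P→Z = 1+8+7+4 = 20 giving 20 seconds.
Q is on the critical path; changing it to 2 makes that path 21 seconds.
That remains the longest chain; total 21 seconds.

21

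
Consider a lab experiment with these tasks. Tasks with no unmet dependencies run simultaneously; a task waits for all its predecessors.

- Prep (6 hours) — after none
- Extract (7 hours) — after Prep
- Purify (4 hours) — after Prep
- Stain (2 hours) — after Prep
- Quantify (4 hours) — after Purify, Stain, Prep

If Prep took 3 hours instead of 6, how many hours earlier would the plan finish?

Actual critical path: Prep→Purify→Quantify = 6+4+4 = 14 ⇒ 14 hours.
Prep is on the critical path; changing it to 3 makes that path 11 hours.
No other chain overtakes it, so the finish is 11 hours.
Change in finish: 11 − 14 = -3 hours.

3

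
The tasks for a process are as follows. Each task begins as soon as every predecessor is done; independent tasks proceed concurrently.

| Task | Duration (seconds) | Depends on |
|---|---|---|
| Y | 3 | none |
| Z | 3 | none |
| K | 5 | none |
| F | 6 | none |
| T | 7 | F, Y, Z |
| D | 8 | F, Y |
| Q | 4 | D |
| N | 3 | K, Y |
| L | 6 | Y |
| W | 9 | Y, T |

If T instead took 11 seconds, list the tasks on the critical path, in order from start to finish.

As given, the longest chain is F→T→W = 6+7+9 = 22, so the finish is 22 seconds.
T lies on that path, so at 11 seconds the path becomes 26 seconds.
The critical path is still F→T→W; finish is now 26 seconds.

F, T, W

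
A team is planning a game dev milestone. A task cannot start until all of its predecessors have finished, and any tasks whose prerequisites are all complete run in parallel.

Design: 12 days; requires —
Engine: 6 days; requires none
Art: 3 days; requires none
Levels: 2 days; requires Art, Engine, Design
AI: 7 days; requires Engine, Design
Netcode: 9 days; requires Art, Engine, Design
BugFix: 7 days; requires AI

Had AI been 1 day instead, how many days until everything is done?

21

The binding path is Design→AI→BugFix = 12+7+7 = 26; finish at 26 days.
Since AI is critical, the -6 change carries straight to that chain (now 20 days).
Now Design→Netcode = 12+9 = 21 is longest, so the finish becomes 21 days.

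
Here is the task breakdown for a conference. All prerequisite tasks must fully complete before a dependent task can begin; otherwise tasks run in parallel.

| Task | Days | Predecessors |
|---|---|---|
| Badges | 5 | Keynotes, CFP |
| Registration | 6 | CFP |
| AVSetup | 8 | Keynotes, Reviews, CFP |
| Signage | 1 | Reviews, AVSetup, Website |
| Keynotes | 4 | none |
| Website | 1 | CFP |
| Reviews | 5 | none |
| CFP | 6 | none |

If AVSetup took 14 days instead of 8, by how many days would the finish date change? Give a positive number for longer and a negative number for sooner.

Actual critical path: CFP→AVSetup→Signage = 6+8+1 = 15 ⇒ 15 days.
AVSetup lies on that path, so at 14 days the path becomes 21 days.
The critical path is still CFP→AVSetup→Signage; finish is now 21 days.
Change in finish: 21 − 15 = +6 days.

6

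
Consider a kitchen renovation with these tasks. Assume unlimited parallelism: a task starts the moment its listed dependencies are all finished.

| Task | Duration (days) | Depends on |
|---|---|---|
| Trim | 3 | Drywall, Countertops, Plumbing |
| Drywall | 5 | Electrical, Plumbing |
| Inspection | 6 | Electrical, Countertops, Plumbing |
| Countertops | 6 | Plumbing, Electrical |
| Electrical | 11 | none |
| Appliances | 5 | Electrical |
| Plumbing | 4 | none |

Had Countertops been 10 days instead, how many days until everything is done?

27

Baseline: Electrical→Countertops→Inspection = 11+6+6 = 23 → 23 days.
Countertops is on the critical path; changing it to 10 makes that path 27 days.
The critical path is still Electrical→Countertops→Inspection; finish is now 27 days.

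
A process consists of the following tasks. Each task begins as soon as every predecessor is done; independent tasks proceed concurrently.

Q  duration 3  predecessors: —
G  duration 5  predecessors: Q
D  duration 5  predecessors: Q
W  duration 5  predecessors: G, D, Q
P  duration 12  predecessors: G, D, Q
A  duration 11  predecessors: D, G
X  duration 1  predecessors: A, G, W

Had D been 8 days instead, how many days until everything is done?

23

As given, the longest chain is Q→D→P = 3+5+12 = 20, so the finish is 20 days.
D is on the critical path; changing it to 8 makes that path 23 days.
The critical path is still Q→D→P; finish is now 23 days.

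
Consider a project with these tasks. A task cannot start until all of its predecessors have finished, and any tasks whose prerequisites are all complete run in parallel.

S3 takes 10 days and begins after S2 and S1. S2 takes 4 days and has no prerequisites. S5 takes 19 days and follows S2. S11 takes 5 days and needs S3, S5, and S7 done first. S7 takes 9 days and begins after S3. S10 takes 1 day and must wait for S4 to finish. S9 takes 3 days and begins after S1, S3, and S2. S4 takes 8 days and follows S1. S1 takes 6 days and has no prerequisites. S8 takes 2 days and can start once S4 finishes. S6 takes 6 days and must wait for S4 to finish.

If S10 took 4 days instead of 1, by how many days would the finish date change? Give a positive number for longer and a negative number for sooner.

0

The binding path is S1→S3→S7→S11 = 6+10+9+5 = 30; finish at 30 days.
The longest path through S10 is only 15 days, so S10 has float 15.
The critical path is still S1→S3→S7→S11; finish is now 30 days.
Change in finish: 30 − 30 = +0 days.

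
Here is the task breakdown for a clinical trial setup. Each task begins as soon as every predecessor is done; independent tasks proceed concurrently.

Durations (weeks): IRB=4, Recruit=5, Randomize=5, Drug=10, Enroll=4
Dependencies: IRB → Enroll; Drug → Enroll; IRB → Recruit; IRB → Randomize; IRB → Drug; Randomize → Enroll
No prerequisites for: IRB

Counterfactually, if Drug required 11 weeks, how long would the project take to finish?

Baseline: IRB→Drug→Enroll = 4+10+4 = 18 → 18 weeks.
Drug lies on that path, so at 11 weeks the path becomes 19 weeks.
No other chain overtakes it, so the finish is 19 weeks.

19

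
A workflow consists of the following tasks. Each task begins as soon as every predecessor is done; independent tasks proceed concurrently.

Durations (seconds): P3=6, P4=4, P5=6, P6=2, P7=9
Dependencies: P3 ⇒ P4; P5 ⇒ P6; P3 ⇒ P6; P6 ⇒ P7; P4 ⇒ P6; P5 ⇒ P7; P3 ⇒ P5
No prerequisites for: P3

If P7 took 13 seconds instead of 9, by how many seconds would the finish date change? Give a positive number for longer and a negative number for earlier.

As given, the longest chain is P3→P5→P6→P7 = 6+6+2+9 = 23, so the finish is 23 seconds.
P7 lies on that path, so at 13 seconds the path becomes 27 seconds.
The critical path is still P3→P5→P6→P7; finish is now 27 seconds.
Change in finish: 27 − 23 = +4 seconds.

4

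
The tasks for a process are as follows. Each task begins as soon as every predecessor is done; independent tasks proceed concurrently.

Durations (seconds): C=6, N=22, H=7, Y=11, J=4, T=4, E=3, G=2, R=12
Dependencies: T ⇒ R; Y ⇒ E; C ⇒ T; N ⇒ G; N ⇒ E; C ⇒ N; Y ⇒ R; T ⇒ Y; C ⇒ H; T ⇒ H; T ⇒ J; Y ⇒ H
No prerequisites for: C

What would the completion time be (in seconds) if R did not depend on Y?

With the dependency in place, C→T→Y→R = 6+4+11+12 = 33 sets the finish at 33 seconds.
Without Y→R, R's earliest start moves from 21 to 10.
New critical path: C→N→E = 6+22+3 = 31 ⇒ 31 seconds.

31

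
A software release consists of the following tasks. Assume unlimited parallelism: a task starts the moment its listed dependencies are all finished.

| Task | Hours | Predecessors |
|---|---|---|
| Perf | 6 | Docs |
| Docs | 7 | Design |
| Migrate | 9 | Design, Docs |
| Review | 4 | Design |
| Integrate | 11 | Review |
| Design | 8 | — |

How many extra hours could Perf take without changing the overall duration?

Critical path: Design→Docs→Migrate = 8+7+9 = 24, so the finish is 24 hours.
Perf finishes as early as 21 and must finish by 24.
Float = 24 − 21 = 3.

3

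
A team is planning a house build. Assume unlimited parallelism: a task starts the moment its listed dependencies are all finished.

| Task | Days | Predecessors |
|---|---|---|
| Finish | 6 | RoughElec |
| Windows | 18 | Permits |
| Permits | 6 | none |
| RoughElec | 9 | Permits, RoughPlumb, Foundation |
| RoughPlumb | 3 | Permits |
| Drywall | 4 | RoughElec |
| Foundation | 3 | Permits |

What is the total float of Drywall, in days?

2

Critical path: Permits→Foundation→RoughElec→Finish = 6+3+9+6 = 24, so the finish is 24 days.
The longest chain containing Drywall totals 22 days.
Float = 24 − 22 = 2.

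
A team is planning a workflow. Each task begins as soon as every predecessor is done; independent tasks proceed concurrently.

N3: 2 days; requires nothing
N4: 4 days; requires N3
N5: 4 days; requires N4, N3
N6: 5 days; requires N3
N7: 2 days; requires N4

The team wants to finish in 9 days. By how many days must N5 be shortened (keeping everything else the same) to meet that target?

1

Current finish: 10 days; target: 9.
N5 is on every critical path, so each day cut from N5 cuts the finish by one (this holds down to a finish of 8).
Need 10 − 9 = 1 day off N5 → N5 becomes 3 days, finish becomes 9.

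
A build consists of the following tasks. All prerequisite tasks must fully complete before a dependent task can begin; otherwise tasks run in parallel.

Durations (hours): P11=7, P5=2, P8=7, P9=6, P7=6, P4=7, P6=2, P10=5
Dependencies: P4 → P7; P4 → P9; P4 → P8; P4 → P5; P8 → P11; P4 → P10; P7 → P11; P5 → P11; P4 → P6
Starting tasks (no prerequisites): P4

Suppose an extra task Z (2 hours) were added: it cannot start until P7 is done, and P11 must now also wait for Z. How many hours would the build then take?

Originally the build takes 21 hours.
With Z inserted, P11 now waits for max(P8, P7, P5, Z).
New critical path: P4→P7→Z→P11 = 7+6+2+7 = 22 ⇒ 22 hours.

22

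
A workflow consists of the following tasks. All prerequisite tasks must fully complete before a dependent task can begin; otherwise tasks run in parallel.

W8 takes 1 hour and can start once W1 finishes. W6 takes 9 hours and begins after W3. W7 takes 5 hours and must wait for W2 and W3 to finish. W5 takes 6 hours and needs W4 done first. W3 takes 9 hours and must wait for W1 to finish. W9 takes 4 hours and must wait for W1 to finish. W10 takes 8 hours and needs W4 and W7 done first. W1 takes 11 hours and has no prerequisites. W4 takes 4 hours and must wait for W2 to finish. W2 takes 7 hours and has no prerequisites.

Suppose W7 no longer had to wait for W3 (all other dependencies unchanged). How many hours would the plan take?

29

Before: longest chain W1→W3→W7→W10 = 11+9+5+8 = 33, finish 33.
Without W3→W7, W7's earliest start moves from 20 to 7.
After: W1→W3→W6 = 11+9+9 = 29 → 29 hours.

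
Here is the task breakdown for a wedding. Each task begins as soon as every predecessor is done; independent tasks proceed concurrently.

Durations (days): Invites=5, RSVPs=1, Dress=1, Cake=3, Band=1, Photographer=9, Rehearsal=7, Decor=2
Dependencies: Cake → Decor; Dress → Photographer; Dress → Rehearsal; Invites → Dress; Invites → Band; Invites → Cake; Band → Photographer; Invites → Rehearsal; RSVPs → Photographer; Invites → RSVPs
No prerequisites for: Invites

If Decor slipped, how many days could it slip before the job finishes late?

5

Critical path: Invites→RSVPs→Photographer = 5+1+9 = 15, so the finish is 15 days.
The longest chain containing Decor totals 10 days.
Float = 15 − 10 = 5.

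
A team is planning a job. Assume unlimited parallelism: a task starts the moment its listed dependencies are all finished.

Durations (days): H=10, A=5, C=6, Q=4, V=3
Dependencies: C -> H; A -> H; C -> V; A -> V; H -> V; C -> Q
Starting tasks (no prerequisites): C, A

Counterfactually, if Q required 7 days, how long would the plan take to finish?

19

Critical path before the change: C→H→V = 6+10+3 = 19 giving 19 days.
Q is off the critical path — its longest chain is 10 days, giving 9 of slack.
No other chain overtakes it, so the finish is 19 days.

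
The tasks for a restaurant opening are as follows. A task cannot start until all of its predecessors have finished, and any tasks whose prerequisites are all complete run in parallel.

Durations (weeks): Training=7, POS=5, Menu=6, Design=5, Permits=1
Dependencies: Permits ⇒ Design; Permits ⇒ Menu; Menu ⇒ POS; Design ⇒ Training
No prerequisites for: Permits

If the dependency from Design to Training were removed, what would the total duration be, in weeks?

Before: longest chain Permits→Design→Training = 1+5+7 = 13, finish 13.
Without Design→Training, Training's earliest start moves from 6 to 0.
New critical path: Permits→Menu→POS = 1+6+5 = 12 ⇒ 12 weeks.

12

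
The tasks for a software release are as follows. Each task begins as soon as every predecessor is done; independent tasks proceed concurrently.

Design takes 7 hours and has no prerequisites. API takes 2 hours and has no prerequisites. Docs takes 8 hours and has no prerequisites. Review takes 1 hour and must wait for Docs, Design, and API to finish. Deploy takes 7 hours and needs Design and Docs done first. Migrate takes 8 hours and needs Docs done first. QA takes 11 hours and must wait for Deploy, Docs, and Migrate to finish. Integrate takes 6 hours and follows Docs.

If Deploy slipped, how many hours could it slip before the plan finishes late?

1

Docs→Migrate→QA = 8+8+11 = 27 sets the makespan at 27 hours.
Longest path through Deploy: 26 hours (earliest finish 15, latest finish 16).
So Deploy can slip 16 − 15 = 1 hour.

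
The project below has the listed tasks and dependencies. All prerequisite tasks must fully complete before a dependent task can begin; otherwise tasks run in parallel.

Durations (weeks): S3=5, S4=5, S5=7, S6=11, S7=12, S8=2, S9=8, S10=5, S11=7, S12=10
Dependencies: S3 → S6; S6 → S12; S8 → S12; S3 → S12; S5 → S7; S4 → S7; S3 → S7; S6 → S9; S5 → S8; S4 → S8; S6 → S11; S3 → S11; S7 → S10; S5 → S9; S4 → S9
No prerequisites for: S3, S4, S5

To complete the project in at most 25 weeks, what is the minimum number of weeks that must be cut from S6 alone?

1

Current finish: 26 weeks; target: 25.
S6 is on every critical path, so each week cut from S6 cuts the finish by one (this holds down to a finish of 24).
Need 26 − 25 = 1 week off S6 → S6 becomes 10 weeks, finish becomes 25.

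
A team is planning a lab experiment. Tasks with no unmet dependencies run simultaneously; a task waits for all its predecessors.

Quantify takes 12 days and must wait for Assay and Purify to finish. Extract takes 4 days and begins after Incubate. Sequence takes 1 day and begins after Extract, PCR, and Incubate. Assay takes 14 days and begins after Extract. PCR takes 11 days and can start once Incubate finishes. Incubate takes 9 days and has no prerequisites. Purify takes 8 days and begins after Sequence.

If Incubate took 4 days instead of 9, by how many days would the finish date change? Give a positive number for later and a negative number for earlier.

-5

The binding path is Incubate→PCR→Sequence→Purify→Quantify = 9+11+1+8+12 = 41; finish at 41 days.
Incubate lies on that path, so at 4 days the path becomes 36 days.
No other chain overtakes it, so the finish is 36 days.
Change in finish: 36 − 41 = -5 days.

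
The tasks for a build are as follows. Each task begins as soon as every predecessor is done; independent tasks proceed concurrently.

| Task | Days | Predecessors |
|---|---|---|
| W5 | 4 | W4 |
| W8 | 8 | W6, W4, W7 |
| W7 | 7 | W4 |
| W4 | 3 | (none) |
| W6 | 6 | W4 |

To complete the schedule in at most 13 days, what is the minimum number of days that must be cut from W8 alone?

Current finish: 18 days; target: 13.
W8 is on every critical path, so each day cut from W8 cuts the finish by one (this holds down to a finish of 11).
Need 18 − 13 = 5 days off W8 → W8 becomes 3 days, finish becomes 13.

5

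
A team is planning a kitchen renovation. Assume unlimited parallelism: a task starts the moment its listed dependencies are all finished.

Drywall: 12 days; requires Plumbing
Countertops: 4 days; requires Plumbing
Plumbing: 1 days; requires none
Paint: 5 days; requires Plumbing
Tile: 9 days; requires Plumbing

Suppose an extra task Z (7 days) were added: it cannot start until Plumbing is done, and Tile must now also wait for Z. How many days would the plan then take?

17

Originally the plan takes 13 days.
With Z inserted, Tile now waits for max(Plumbing, Z).
New critical path: Plumbing→Z→Tile = 1+7+9 = 17 ⇒ 17 days.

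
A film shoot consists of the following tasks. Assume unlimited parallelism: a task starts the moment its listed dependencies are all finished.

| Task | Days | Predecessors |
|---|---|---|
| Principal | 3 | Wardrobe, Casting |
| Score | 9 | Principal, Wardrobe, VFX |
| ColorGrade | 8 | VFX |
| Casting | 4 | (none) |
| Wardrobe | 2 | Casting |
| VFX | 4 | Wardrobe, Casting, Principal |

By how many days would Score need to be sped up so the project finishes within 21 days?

1

Current finish: 22 days; target: 21.
Score is on every critical path, so each day cut from Score cuts the finish by one (this holds down to a finish of 21).
Need 22 − 21 = 1 day off Score → Score becomes 8 days, finish becomes 21.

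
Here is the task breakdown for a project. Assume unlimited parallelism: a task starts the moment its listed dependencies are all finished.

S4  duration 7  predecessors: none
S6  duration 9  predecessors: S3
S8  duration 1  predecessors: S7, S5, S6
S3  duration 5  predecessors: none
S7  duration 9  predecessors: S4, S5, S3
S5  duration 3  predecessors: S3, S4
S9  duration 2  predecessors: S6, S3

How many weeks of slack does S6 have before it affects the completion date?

Critical path: S4→S5→S7→S8 = 7+3+9+1 = 20, so the finish is 20 weeks.
S6 finishes as early as 14 and must finish by 18.
Float = 20 − 16 = 4.

4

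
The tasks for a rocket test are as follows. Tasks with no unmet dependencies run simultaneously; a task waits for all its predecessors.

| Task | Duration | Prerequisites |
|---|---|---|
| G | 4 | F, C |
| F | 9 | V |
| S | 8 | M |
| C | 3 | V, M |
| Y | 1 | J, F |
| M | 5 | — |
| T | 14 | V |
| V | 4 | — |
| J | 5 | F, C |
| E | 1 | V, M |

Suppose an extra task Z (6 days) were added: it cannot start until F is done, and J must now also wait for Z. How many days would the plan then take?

Originally the plan takes 19 days.
With Z inserted, J now waits for max(F, C, Z).
New critical path: V→F→Z→J→Y = 4+9+6+5+1 = 25 ⇒ 25 days.

25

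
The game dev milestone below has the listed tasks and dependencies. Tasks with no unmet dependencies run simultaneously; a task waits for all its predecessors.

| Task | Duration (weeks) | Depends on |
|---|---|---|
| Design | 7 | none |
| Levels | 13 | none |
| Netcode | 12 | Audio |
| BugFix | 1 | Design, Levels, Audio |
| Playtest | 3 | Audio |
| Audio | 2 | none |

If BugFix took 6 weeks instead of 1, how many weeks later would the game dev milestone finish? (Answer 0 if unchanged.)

5

The binding path is Levels→BugFix = 13+1 = 14; finish at 14 weeks.
BugFix is on the critical path; changing it to 6 makes that path 19 weeks.
That remains the longest chain; total 19 weeks.
Change in finish: 19 − 14 = +5 weeks.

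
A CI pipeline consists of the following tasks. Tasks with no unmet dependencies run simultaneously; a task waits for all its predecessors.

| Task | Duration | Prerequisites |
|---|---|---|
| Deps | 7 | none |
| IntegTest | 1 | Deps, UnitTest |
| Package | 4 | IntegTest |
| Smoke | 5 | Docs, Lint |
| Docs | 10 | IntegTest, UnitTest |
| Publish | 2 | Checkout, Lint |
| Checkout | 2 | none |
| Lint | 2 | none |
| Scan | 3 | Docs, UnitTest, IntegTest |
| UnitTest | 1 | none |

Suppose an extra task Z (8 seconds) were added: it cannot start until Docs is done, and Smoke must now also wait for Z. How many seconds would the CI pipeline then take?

31

Originally the CI pipeline takes 23 seconds.
With Z inserted, Smoke now waits for max(Docs, Lint, Z).
New critical path: Deps→IntegTest→Docs→Z→Smoke = 7+1+10+8+5 = 31 ⇒ 31 seconds.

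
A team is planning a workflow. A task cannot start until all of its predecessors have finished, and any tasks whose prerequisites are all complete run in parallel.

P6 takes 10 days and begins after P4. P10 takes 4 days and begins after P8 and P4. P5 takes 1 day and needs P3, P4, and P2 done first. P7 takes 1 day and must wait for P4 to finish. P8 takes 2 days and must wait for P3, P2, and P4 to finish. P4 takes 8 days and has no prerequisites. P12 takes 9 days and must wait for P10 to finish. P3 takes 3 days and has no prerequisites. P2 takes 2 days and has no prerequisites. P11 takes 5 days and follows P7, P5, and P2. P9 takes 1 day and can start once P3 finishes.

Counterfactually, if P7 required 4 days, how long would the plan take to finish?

Baseline: P4→P8→P10→P12 = 8+2+4+9 = 23 → 23 days.
P7 has 9 days of float (longest path through it is 14).
The critical path is still P4→P8→P10→P12; finish is now 23 days.

23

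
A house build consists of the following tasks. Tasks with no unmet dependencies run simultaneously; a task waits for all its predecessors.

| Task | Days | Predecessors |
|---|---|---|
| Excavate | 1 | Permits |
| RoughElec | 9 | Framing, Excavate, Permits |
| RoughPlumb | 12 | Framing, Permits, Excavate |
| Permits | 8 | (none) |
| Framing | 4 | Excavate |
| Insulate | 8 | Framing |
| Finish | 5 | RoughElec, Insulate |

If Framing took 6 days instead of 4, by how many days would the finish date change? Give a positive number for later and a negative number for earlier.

2

Baseline: Permits→Excavate→Framing→RoughElec→Finish = 8+1+4+9+5 = 27 → 27 days.
Framing lies on that path, so at 6 days the path becomes 29 days.
No other chain overtakes it, so the finish is 29 days.
Change in finish: 29 − 27 = +2 days.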